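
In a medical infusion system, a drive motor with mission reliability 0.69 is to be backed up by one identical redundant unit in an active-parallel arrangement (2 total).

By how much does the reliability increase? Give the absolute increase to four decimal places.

0.2139

R_before = 0.69
R_after = 1 − (1 − 0.69)^2 = 0.9039
ΔR = 0.9039 − 0.69 = 0.2139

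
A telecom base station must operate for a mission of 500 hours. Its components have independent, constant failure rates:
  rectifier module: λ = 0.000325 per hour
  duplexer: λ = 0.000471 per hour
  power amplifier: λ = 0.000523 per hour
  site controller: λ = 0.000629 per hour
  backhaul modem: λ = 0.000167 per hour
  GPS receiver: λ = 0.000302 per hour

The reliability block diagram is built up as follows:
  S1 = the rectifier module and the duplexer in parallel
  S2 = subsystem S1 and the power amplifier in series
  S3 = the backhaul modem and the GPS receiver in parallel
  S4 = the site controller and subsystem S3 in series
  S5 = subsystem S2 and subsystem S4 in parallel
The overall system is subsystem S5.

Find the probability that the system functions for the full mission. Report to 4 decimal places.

R(rectifier module) = exp(−0.000325 × 500) = 0.850016
R(duplexer) = exp(−0.000471 × 500) = 0.790176
R(power amplifier) = exp(−0.000523 × 500) = 0.769896
R(site controller) = exp(−0.000629 × 500) = 0.730154
R(backhaul modem) = exp(−0.000167 × 500) = 0.919891
R(GPS receiver) = exp(−0.000302 × 500) = 0.859848
Parallel (rectifier module and duplexer): 1 − (1 − 0.850016)(1 − 0.790176) = 0.968530
Series ([0.968530] and power amplifier): 0.968530 × 0.769896 = 0.745667
Parallel (backhaul modem and GPS receiver): 1 − (1 − 0.919891)(1 − 0.859848) = 0.988773
Series (site controller and [0.988773]): 0.730154 × 0.988773 = 0.721957
Parallel ([0.745667] and [0.721957]): 1 − (1 − 0.745667)(1 − 0.721957) = 0.9293

0.9293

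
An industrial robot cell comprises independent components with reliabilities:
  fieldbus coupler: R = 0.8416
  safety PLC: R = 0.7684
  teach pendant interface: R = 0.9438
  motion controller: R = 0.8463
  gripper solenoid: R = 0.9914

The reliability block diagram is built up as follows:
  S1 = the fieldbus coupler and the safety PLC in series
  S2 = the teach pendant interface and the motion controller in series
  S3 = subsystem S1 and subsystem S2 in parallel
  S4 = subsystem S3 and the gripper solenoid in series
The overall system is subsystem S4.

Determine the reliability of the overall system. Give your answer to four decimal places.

Series (fieldbus coupler and safety PLC): 0.841600 × 0.768400 = 0.646685
Series (teach pendant interface and motion controller): 0.943800 × 0.846300 = 0.798738
Parallel ([0.646685] and [0.798738]): 1 − (1 − 0.646685)(1 − 0.798738) = 0.928891
Series ([0.928891] and gripper solenoid): 0.928891 × 0.991400 = 0.9209

0.9209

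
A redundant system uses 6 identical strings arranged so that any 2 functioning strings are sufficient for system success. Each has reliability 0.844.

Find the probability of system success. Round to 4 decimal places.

0.9995

R = Σ_{i=2}^{6} C(6,i) p^i (1−p)^{6−i} with p = 0.844
C(6,2)·0.844^2·0.156^4 = 0.006328
C(6,3)·0.844^3·0.156^3 = 0.045649
C(6,4)·0.844^4·0.156^2 = 0.185230
C(6,5)·0.844^5·0.156^1 = 0.400856
C(6,6)·0.844^6·0.156^0 = 0.361455
Sum = 0.9995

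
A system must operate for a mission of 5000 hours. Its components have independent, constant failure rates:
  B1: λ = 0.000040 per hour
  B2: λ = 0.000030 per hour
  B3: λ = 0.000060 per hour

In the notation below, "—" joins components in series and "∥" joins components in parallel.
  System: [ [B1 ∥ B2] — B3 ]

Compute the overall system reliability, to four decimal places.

0.7221

R(B1) = exp(−0.000040 × 5000) = 0.818731
R(B2) = exp(−0.000030 × 5000) = 0.860708
R(B3) = exp(−0.000060 × 5000) = 0.740818
Parallel (B1 and B2): 1 − (1 − 0.818731)(1 − 0.860708) = 0.974751
Series ([0.974751] and B3): 0.974751 × 0.740818 = 0.7221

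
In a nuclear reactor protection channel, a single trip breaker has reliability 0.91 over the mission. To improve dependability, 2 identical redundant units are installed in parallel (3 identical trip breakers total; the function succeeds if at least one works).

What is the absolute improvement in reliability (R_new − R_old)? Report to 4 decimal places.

R_before = 0.91
R_after = 1 − (1 − 0.91)^3 = 0.9993
ΔR = 0.9993 − 0.91 = 0.0893

0.0893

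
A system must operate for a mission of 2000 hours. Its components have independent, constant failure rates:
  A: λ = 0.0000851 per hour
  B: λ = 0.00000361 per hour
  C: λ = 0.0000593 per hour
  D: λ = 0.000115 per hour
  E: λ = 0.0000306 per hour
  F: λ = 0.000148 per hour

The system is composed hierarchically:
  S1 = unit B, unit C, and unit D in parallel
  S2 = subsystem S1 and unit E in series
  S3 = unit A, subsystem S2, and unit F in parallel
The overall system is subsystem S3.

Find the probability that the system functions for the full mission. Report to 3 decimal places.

R(A) = exp(−0.0000851 × 2000) = 0.84350
R(B) = exp(−0.00000361 × 2000) = 0.99281
R(C) = exp(−0.0000593 × 2000) = 0.88816
R(D) = exp(−0.000115 × 2000) = 0.79453
R(E) = exp(−0.0000306 × 2000) = 0.94064
R(F) = exp(−0.000148 × 2000) = 0.74379
Parallel (B, C, and D): 1 − (1 − 0.99281)(1 − 0.88816)(1 − 0.79453) = 0.99983
Series ([0.99983] and E): 0.99983 × 0.94064 = 0.94048
Parallel (A, [0.94048], and F): 1 − (1 − 0.84350)(1 − 0.94048)(1 − 0.74379) = 0.998

0.998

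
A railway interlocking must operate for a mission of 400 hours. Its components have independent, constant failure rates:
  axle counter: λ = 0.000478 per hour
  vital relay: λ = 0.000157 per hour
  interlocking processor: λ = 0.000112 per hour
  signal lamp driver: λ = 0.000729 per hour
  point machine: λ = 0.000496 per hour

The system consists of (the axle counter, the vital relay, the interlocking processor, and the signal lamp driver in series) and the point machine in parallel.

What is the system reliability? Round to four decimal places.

R(axle counter) = exp(−0.000478 × 400) = 0.825967
R(vital relay) = exp(−0.000157 × 400) = 0.939131
R(interlocking processor) = exp(−0.000112 × 400) = 0.956189
R(signal lamp driver) = exp(−0.000729 × 400) = 0.747067
R(point machine) = exp(−0.000496 × 400) = 0.820042
Series (axle counter, vital relay, interlocking processor, and signal lamp driver): 0.825967 × 0.939131 × 0.956189 × 0.747067 = 0.554105
Parallel ([0.554105] and point machine): 1 − (1 − 0.554105)(1 − 0.820042) = 0.9198

0.9198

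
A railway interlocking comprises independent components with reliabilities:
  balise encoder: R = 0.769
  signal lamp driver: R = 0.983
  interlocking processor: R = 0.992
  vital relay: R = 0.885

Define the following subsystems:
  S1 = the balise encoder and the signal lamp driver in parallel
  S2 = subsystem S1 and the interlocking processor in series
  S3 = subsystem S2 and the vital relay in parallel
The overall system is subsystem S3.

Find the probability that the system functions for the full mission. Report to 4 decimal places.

Parallel (balise encoder and signal lamp driver): 1 − (1 − 0.769000)(1 − 0.983000) = 0.996073
Series ([0.996073] and interlocking processor): 0.996073 × 0.992000 = 0.988104
Parallel ([0.988104] and vital relay): 1 − (1 − 0.988104)(1 − 0.885000) = 0.9986

0.9986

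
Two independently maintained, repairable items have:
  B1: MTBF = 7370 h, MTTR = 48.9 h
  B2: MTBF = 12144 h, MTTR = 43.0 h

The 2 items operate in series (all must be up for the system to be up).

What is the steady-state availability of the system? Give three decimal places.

0.990

A(B1) = MTBF/(MTBF+MTTR) = 7370/(7370+48.9) = 0.993409
A(B2) = MTBF/(MTBF+MTTR) = 12144/(12144+43.0) = 0.996472
Series availability: 0.993409 × 0.996472 = 0.990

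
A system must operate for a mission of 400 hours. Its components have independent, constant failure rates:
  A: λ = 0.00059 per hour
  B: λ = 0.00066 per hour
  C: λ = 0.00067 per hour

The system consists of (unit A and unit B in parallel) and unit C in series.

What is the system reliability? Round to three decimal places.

0.728

R(A) = exp(−0.00059 × 400) = 0.78978
R(B) = exp(−0.00066 × 400) = 0.76797
R(C) = exp(−0.00067 × 400) = 0.76491
Parallel (A and B): 1 − (1 − 0.78978)(1 − 0.76797) = 0.95122
Series ([0.95122] and C): 0.95122 × 0.76491 = 0.728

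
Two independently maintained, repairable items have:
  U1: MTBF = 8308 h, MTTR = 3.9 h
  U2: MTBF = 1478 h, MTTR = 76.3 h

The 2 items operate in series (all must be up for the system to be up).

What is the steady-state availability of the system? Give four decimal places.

0.9505

A(U1) = MTBF/(MTBF+MTTR) = 8308/(8308+3.9) = 0.999531
A(U2) = MTBF/(MTBF+MTTR) = 1478/(1478+76.3) = 0.950910
Series availability: 0.999531 × 0.950910 = 0.9505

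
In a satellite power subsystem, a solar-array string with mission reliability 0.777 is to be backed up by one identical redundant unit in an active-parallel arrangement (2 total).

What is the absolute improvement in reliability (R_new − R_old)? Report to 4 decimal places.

0.1733

R_before = 0.777
R_after = 1 − (1 − 0.777)^2 = 0.9503
ΔR = 0.9503 − 0.777 = 0.1733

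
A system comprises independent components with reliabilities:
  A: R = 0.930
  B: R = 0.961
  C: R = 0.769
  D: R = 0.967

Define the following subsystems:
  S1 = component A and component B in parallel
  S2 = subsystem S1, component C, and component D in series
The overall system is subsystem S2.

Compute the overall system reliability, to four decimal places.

0.7416

Parallel (A and B): 1 − (1 − 0.930000)(1 − 0.961000) = 0.997270
Series ([0.997270], C, and D): 0.997270 × 0.769000 × 0.967000 = 0.7416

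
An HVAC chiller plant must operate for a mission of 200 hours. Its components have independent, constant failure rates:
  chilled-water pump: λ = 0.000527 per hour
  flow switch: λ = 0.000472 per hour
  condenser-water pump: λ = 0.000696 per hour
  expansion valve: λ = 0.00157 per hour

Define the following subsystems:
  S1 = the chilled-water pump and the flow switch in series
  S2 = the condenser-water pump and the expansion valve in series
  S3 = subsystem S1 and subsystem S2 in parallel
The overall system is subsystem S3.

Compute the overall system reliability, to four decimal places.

0.9340

R(chilled-water pump) = exp(−0.000527 × 200) = 0.899964
R(flow switch) = exp(−0.000472 × 200) = 0.909919
R(condenser-water pump) = exp(−0.000696 × 200) = 0.870054
R(expansion valve) = exp(−0.00157 × 200) = 0.730519
Series (chilled-water pump and flow switch): 0.899964 × 0.909919 = 0.818894
Series (condenser-water pump and expansion valve): 0.870054 × 0.730519 = 0.635591
Parallel ([0.818894] and [0.635591]): 1 − (1 − 0.818894)(1 − 0.635591) = 0.9340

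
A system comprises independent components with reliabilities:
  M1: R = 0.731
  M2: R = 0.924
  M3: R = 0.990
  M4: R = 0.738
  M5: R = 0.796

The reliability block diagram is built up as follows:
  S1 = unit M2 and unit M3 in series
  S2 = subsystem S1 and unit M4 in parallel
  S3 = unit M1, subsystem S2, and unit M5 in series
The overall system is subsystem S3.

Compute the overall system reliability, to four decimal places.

Series (M2 and M3): 0.924000 × 0.990000 = 0.914760
Parallel ([0.914760] and M4): 1 − (1 − 0.914760)(1 − 0.738000) = 0.977667
Series (M1, [0.977667], and M5): 0.731000 × 0.977667 × 0.796000 = 0.5689

0.5689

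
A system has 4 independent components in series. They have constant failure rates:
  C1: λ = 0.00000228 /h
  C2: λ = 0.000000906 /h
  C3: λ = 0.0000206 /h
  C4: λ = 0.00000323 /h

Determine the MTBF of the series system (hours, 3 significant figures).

37000

Series of exponential components: λ_sys = Σ λ_i
λ_sys = 0.00000228 + 0.000000906 + 0.0000206 + 0.00000323 = 2.7016e-05 /h
MTBF = 1 / λ_sys = 37000 h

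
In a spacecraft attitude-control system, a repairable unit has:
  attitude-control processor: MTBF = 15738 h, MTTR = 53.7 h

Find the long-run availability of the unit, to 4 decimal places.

0.9966

A(attitude-control processor) = MTBF/(MTBF+MTTR) = 15738/(15738+53.7) = 0.9966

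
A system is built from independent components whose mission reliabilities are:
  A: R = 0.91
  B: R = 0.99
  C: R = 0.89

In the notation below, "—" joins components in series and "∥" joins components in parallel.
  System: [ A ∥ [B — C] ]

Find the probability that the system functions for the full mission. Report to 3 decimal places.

0.989

Series (B and C): 0.99000 × 0.89000 = 0.88110
Parallel (A and [0.88110]): 1 − (1 − 0.91000)(1 − 0.88110) = 0.989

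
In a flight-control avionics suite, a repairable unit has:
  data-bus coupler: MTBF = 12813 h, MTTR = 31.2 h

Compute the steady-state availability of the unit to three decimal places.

A(data-bus coupler) = MTBF/(MTBF+MTTR) = 12813/(12813+31.2) = 0.998

0.998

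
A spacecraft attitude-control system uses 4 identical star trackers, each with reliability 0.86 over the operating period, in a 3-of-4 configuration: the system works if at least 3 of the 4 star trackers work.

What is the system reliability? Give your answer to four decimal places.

R = Σ_{i=3}^{4} C(4,i) p^i (1−p)^{4−i} with p = 0.86
C(4,3)·0.86^3·0.14^1 = 0.356191
C(4,4)·0.86^4·0.14^0 = 0.547008
Sum = 0.9032

0.9032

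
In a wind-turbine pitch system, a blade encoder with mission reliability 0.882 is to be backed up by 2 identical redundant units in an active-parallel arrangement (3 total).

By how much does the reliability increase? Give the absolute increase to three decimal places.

0.116

R_before = 0.882
R_after = 1 − (1 − 0.882)^3 = 0.998
ΔR = 0.998 − 0.882 = 0.116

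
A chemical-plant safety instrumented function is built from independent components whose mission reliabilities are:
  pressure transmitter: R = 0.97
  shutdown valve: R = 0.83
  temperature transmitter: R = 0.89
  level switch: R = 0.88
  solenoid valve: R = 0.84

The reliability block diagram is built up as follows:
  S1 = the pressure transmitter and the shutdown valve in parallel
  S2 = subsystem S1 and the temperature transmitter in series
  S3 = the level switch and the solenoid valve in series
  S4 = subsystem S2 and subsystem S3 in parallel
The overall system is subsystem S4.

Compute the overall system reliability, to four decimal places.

0.9701

Parallel (pressure transmitter and shutdown valve): 1 − (1 − 0.970000)(1 − 0.830000) = 0.994900
Series ([0.994900] and temperature transmitter): 0.994900 × 0.890000 = 0.885461
Series (level switch and solenoid valve): 0.880000 × 0.840000 = 0.739200
Parallel ([0.885461] and [0.739200]): 1 − (1 − 0.885461)(1 − 0.739200) = 0.9701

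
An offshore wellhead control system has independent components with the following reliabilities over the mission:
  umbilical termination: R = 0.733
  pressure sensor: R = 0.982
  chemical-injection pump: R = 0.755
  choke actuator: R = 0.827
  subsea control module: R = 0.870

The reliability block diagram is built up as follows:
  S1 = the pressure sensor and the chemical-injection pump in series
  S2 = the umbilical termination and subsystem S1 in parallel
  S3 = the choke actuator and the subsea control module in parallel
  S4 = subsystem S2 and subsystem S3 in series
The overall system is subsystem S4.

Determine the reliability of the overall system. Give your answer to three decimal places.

0.910

Series (pressure sensor and chemical-injection pump): 0.98200 × 0.75500 = 0.74141
Parallel (umbilical termination and [0.74141]): 1 − (1 − 0.73300)(1 − 0.74141) = 0.93096
Parallel (choke actuator and subsea control module): 1 − (1 − 0.82700)(1 − 0.87000) = 0.97751
Series ([0.93096] and [0.97751]): 0.93096 × 0.97751 = 0.910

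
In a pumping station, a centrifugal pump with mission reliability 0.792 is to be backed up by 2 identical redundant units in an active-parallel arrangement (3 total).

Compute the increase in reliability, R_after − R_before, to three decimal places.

R_before = 0.792
R_after = 1 − (1 − 0.792)^3 = 0.991
ΔR = 0.991 − 0.792 = 0.199

0.199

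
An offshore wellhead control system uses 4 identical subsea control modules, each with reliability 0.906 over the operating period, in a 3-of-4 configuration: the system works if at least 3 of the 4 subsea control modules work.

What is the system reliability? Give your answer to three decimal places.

R = Σ_{i=3}^{4} C(4,i) p^i (1−p)^{4−i} with p = 0.906
C(4,3)·0.906^3·0.094^1 = 0.27962
C(4,4)·0.906^4·0.094^0 = 0.67377
Sum = 0.953

0.953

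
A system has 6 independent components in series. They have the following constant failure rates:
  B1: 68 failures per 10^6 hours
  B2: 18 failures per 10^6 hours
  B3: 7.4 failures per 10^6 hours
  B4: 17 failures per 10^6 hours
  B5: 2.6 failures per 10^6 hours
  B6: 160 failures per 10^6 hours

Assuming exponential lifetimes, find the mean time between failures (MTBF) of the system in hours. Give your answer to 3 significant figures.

3660

Series of exponential components: λ_sys = Σ λ_i
λ_sys = 0.000068 + 0.000018 + 0.0000074 + 0.000017 + 0.0000026 + 0.00016 = 2.7300e-04 /h
MTBF = 1 / λ_sys = 3660 h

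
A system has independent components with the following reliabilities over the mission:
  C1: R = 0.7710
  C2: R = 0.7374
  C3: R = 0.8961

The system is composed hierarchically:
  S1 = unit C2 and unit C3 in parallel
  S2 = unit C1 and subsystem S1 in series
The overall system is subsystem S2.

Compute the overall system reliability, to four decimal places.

Parallel (C2 and C3): 1 − (1 − 0.737400)(1 − 0.896100) = 0.972716
Series (C1 and [0.972716]): 0.771000 × 0.972716 = 0.7500

0.7500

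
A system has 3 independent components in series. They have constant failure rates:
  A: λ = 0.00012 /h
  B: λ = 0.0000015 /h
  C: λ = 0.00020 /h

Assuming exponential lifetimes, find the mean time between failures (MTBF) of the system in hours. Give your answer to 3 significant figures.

Series of exponential components: λ_sys = Σ λ_i
λ_sys = 0.00012 + 0.0000015 + 0.00020 = 3.2150e-04 /h
MTBF = 1 / λ_sys = 3110 h

3110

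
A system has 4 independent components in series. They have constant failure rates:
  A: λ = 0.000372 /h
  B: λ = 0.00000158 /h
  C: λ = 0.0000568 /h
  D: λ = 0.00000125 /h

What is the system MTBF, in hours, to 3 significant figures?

2320

Series of exponential components: λ_sys = Σ λ_i
λ_sys = 0.000372 + 0.00000158 + 0.0000568 + 0.00000125 = 4.3163e-04 /h
MTBF = 1 / λ_sys = 2320 h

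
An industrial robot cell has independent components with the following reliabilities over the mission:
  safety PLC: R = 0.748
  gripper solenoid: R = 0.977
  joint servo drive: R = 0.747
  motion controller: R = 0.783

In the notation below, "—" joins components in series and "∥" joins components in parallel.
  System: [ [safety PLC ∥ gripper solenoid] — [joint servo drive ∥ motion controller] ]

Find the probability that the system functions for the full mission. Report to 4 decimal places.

Parallel (safety PLC and gripper solenoid): 1 − (1 − 0.748000)(1 − 0.977000) = 0.994204
Parallel (joint servo drive and motion controller): 1 − (1 − 0.747000)(1 − 0.783000) = 0.945099
Series ([0.994204] and [0.945099]): 0.994204 × 0.945099 = 0.9396

0.9396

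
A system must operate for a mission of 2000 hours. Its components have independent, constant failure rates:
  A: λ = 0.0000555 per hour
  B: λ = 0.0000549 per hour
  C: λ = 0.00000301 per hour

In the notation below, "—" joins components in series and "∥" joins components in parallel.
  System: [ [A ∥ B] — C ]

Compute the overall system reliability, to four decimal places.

0.9831

R(A) = exp(−0.0000555 × 2000) = 0.894939
R(B) = exp(−0.0000549 × 2000) = 0.896013
R(C) = exp(−0.00000301 × 2000) = 0.993998
Parallel (A and B): 1 − (1 − 0.894939)(1 − 0.896013) = 0.989075
Series ([0.989075] and C): 0.989075 × 0.993998 = 0.9831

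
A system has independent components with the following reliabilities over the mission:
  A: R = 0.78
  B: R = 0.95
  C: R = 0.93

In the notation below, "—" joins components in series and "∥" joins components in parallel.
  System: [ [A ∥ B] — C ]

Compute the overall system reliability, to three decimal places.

Parallel (A and B): 1 − (1 − 0.78000)(1 − 0.95000) = 0.98900
Series ([0.98900] and C): 0.98900 × 0.93000 = 0.920

0.920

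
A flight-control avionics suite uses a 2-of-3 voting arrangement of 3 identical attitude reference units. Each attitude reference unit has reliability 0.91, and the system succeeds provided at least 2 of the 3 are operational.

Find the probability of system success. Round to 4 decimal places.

R = Σ_{i=2}^{3} C(3,i) p^i (1−p)^{3−i} with p = 0.91
C(3,2)·0.91^2·0.09^1 = 0.223587
C(3,3)·0.91^3·0.09^0 = 0.753571
Sum = 0.9772

0.9772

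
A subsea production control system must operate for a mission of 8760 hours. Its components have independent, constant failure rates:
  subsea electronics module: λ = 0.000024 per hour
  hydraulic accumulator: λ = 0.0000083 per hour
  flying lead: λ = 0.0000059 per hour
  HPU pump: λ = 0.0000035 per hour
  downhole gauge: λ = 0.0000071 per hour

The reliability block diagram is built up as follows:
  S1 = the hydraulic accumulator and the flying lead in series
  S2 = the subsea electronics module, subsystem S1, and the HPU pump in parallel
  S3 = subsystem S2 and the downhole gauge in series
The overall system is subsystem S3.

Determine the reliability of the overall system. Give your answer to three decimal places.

R(subsea electronics module) = exp(−0.000024 × 8760) = 0.81039
R(hydraulic accumulator) = exp(−0.0000083 × 8760) = 0.92987
R(flying lead) = exp(−0.0000059 × 8760) = 0.94963
R(HPU pump) = exp(−0.0000035 × 8760) = 0.96981
R(downhole gauge) = exp(−0.0000071 × 8760) = 0.93970
Series (hydraulic accumulator and flying lead): 0.92987 × 0.94963 = 0.88303
Parallel (subsea electronics module, [0.88303], and HPU pump): 1 − (1 − 0.81039)(1 − 0.88303)(1 − 0.96981) = 0.99933
Series ([0.99933] and downhole gauge): 0.99933 × 0.93970 = 0.939

0.939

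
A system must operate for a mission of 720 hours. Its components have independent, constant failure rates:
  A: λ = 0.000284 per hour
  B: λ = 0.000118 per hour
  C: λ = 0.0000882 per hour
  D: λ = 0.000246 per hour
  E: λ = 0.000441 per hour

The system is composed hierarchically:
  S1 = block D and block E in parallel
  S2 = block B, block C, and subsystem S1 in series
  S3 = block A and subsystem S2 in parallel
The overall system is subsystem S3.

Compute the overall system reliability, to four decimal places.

0.9674

R(A) = exp(−0.000284 × 720) = 0.815071
R(B) = exp(−0.000118 × 720) = 0.918549
R(C) = exp(−0.0000882 × 720) = 0.938470
R(D) = exp(−0.000246 × 720) = 0.837679
R(E) = exp(−0.000441 × 720) = 0.727952
Parallel (D and E): 1 − (1 − 0.837679)(1 − 0.727952) = 0.955841
Series (B, C, and [0.955841]): 0.918549 × 0.938470 × 0.955841 = 0.823964
Parallel (A and [0.823964]): 1 − (1 − 0.815071)(1 − 0.823964) = 0.9674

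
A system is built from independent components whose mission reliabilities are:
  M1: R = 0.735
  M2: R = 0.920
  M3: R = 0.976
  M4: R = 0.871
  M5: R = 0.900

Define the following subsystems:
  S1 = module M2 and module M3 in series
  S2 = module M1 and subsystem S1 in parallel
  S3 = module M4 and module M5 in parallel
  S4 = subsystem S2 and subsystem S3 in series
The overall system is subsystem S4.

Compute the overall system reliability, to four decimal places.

0.9604

Series (M2 and M3): 0.920000 × 0.976000 = 0.897920
Parallel (M1 and [0.897920]): 1 − (1 − 0.735000)(1 − 0.897920) = 0.972949
Parallel (M4 and M5): 1 − (1 − 0.871000)(1 − 0.900000) = 0.987100
Series ([0.972949] and [0.987100]): 0.972949 × 0.987100 = 0.9604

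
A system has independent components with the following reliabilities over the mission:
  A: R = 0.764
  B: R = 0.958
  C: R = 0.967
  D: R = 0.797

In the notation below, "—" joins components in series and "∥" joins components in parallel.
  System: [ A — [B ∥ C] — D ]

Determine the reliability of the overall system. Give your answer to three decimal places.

Parallel (B and C): 1 − (1 − 0.95800)(1 − 0.96700) = 0.99861
Series (A, [0.99861], and D): 0.76400 × 0.99861 × 0.79700 = 0.608

0.608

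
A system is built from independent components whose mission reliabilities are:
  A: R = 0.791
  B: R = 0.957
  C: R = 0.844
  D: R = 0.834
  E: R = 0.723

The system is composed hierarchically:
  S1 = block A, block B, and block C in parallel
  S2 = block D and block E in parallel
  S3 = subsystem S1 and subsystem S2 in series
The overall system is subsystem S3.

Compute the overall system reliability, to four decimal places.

Parallel (A, B, and C): 1 − (1 − 0.791000)(1 − 0.957000)(1 − 0.844000) = 0.998598
Parallel (D and E): 1 − (1 − 0.834000)(1 − 0.723000) = 0.954018
Series ([0.998598] and [0.954018]): 0.998598 × 0.954018 = 0.9527

0.9527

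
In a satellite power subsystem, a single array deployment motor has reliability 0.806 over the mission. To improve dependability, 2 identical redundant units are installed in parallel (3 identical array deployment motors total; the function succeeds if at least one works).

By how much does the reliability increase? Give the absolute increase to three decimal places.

0.187

R_before = 0.806
R_after = 1 − (1 − 0.806)^3 = 0.993
ΔR = 0.993 − 0.806 = 0.187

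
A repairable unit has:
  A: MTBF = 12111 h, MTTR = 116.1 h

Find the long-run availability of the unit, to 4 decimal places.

0.9905

A(A) = MTBF/(MTBF+MTTR) = 12111/(12111+116.1) = 0.9905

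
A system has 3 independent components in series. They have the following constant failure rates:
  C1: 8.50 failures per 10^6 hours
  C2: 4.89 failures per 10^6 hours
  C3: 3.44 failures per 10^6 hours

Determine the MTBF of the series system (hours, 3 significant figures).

Series of exponential components: λ_sys = Σ λ_i
λ_sys = 0.00000850 + 0.00000489 + 0.00000344 = 1.6830e-05 /h
MTBF = 1 / λ_sys = 59400 h

59400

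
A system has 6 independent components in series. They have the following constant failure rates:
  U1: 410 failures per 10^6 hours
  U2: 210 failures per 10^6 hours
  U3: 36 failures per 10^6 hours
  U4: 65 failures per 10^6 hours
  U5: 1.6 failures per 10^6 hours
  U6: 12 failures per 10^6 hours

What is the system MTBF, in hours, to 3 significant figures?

1360

Series of exponential components: λ_sys = Σ λ_i
λ_sys = 0.00041 + 0.00021 + 0.000036 + 0.000065 + 0.0000016 + 0.000012 = 7.3460e-04 /h
MTBF = 1 / λ_sys = 1360 h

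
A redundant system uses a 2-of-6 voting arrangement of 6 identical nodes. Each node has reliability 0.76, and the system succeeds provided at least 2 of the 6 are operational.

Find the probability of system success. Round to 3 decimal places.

0.996

R = Σ_{i=2}^{6} C(6,i) p^i (1−p)^{6−i} with p = 0.76
C(6,2)·0.76^2·0.24^4 = 0.02875
C(6,3)·0.76^3·0.24^3 = 0.12137
C(6,4)·0.76^4·0.24^2 = 0.28825
C(6,5)·0.76^5·0.24^1 = 0.36512
C(6,6)·0.76^6·0.24^0 = 0.19270
Sum = 0.996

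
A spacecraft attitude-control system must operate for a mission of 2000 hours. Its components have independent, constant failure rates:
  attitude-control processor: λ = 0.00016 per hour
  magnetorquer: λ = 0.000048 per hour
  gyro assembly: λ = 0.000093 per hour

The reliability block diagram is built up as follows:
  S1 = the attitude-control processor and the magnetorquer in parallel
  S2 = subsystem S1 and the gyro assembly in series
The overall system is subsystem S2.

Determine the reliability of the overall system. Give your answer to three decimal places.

0.809

R(attitude-control processor) = exp(−0.00016 × 2000) = 0.72615
R(magnetorquer) = exp(−0.000048 × 2000) = 0.90846
R(gyro assembly) = exp(−0.000093 × 2000) = 0.83027
Parallel (attitude-control processor and magnetorquer): 1 − (1 − 0.72615)(1 − 0.90846) = 0.97493
Series ([0.97493] and gyro assembly): 0.97493 × 0.83027 = 0.809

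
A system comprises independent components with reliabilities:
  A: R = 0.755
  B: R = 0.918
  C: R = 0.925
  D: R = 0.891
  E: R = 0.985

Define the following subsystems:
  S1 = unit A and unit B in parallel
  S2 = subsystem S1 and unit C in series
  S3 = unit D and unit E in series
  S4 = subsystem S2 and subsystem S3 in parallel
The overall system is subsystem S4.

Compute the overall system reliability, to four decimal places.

0.9885

Parallel (A and B): 1 − (1 − 0.755000)(1 − 0.918000) = 0.979910
Series ([0.979910] and C): 0.979910 × 0.925000 = 0.906417
Series (D and E): 0.891000 × 0.985000 = 0.877635
Parallel ([0.906417] and [0.877635]): 1 − (1 − 0.906417)(1 − 0.877635) = 0.9885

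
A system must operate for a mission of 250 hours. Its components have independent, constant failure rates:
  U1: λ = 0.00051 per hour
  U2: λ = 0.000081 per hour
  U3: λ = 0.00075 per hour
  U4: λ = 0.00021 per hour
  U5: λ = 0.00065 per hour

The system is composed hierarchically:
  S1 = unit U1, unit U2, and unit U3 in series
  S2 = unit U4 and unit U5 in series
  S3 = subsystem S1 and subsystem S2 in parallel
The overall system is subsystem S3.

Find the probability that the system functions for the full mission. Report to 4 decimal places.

R(U1) = exp(−0.00051 × 250) = 0.880293
R(U2) = exp(−0.000081 × 250) = 0.979954
R(U3) = exp(−0.00075 × 250) = 0.829029
R(U4) = exp(−0.00021 × 250) = 0.948854
R(U5) = exp(−0.00065 × 250) = 0.850016
Series (U1, U2, and U3): 0.880293 × 0.979954 × 0.829029 = 0.715159
Series (U4 and U5): 0.948854 × 0.850016 = 0.806541
Parallel ([0.715159] and [0.806541]): 1 − (1 − 0.715159)(1 − 0.806541) = 0.9449

0.9449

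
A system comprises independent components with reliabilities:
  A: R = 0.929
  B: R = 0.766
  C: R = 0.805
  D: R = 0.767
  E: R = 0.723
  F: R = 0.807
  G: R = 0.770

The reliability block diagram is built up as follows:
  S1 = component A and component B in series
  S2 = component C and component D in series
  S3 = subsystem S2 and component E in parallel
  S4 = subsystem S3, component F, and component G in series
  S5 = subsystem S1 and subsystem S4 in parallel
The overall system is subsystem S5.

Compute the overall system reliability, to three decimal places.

0.872

Series (A and B): 0.92900 × 0.76600 = 0.71161
Series (C and D): 0.80500 × 0.76700 = 0.61744
Parallel ([0.61744] and E): 1 − (1 − 0.61744)(1 − 0.72300) = 0.89403
Series ([0.89403], F, and G): 0.89403 × 0.80700 × 0.77000 = 0.55554
Parallel ([0.71161] and [0.55554]): 1 − (1 − 0.71161)(1 − 0.55554) = 0.872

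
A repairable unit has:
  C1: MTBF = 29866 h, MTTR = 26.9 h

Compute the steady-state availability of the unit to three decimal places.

0.999

A(C1) = MTBF/(MTBF+MTTR) = 29866/(29866+26.9) = 0.999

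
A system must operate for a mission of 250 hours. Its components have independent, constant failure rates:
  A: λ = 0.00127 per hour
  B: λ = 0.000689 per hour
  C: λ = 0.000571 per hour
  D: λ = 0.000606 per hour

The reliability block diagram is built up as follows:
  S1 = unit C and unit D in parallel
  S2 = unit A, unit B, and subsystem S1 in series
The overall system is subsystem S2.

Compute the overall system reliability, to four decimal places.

0.6013

R(A) = exp(−0.00127 × 250) = 0.727967
R(B) = exp(−0.000689 × 250) = 0.841769
R(C) = exp(−0.000571 × 250) = 0.866971
R(D) = exp(−0.000606 × 250) = 0.859418
Parallel (C and D): 1 − (1 − 0.866971)(1 − 0.859418) = 0.981299
Series (A, B, and [0.981299]): 0.727967 × 0.841769 × 0.981299 = 0.6013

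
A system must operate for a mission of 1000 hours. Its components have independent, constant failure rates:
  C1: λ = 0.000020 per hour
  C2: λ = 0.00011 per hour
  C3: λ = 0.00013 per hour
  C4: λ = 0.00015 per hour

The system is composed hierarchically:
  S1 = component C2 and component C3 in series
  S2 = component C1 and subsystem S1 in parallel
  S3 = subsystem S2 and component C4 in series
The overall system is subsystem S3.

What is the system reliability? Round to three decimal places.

R(C1) = exp(−0.000020 × 1000) = 0.98020
R(C2) = exp(−0.00011 × 1000) = 0.89583
R(C3) = exp(−0.00013 × 1000) = 0.87810
R(C4) = exp(−0.00015 × 1000) = 0.86071
Series (C2 and C3): 0.89583 × 0.87810 = 0.78663
Parallel (C1 and [0.78663]): 1 − (1 − 0.98020)(1 − 0.78663) = 0.99578
Series ([0.99578] and C4): 0.99578 × 0.86071 = 0.857

0.857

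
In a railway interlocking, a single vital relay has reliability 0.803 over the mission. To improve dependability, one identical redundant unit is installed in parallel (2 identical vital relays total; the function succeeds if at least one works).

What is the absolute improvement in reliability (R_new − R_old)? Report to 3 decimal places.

0.158

R_before = 0.803
R_after = 1 − (1 − 0.803)^2 = 0.961
ΔR = 0.961 − 0.803 = 0.158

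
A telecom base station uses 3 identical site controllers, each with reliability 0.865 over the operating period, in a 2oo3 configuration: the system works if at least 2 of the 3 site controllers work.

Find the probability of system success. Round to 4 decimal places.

0.9502

R = Σ_{i=2}^{3} C(3,i) p^i (1−p)^{3−i} with p = 0.865
C(3,2)·0.865^2·0.135^1 = 0.303031
C(3,3)·0.865^3·0.135^0 = 0.647215
Sum = 0.9502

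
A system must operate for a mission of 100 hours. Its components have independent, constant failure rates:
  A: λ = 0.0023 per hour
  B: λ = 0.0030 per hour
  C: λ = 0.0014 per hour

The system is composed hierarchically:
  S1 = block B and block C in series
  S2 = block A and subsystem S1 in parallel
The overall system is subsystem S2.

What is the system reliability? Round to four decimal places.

R(A) = exp(−0.0023 × 100) = 0.794534
R(B) = exp(−0.0030 × 100) = 0.740818
R(C) = exp(−0.0014 × 100) = 0.869358
Series (B and C): 0.740818 × 0.869358 = 0.644036
Parallel (A and [0.644036]): 1 − (1 − 0.794534)(1 − 0.644036) = 0.9269

0.9269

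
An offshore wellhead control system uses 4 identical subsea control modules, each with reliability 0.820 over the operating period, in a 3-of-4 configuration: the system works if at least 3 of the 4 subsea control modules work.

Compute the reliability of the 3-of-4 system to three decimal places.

0.849

R = Σ_{i=3}^{4} C(4,i) p^i (1−p)^{4−i} with p = 0.820
C(4,3)·0.820^3·0.180^1 = 0.39698
C(4,4)·0.820^4·0.180^0 = 0.45212
Sum = 0.849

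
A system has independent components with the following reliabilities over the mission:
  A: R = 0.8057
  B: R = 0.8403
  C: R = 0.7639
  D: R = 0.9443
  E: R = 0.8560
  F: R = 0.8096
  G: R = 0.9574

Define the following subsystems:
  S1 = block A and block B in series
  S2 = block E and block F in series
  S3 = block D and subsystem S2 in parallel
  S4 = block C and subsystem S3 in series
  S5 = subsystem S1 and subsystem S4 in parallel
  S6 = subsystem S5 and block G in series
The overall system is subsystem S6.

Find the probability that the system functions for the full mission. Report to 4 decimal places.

Series (A and B): 0.805700 × 0.840300 = 0.677030
Series (E and F): 0.856000 × 0.809600 = 0.693018
Parallel (D and [0.693018]): 1 − (1 − 0.944300)(1 − 0.693018) = 0.982901
Series (C and [0.982901]): 0.763900 × 0.982901 = 0.750838
Parallel ([0.677030] and [0.750838]): 1 − (1 − 0.677030)(1 − 0.750838) = 0.919528
Series ([0.919528] and G): 0.919528 × 0.957400 = 0.8804

0.8804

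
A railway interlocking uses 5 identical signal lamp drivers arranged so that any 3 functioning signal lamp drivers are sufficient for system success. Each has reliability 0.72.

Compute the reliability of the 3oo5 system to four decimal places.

R = Σ_{i=3}^{5} C(5,i) p^i (1−p)^{5−i} with p = 0.72
C(5,3)·0.72^3·0.28^2 = 0.292626
C(5,4)·0.72^4·0.28^1 = 0.376234
C(5,5)·0.72^5·0.28^0 = 0.193492
Sum = 0.8624

0.8624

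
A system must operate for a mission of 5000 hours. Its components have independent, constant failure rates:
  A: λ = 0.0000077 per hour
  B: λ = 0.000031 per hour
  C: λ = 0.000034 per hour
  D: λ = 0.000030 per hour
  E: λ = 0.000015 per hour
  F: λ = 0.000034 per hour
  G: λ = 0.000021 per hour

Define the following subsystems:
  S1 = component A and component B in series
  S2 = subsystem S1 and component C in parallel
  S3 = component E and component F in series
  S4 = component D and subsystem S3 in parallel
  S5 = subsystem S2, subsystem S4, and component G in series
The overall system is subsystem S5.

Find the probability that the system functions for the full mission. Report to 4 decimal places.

R(A) = exp(−0.0000077 × 5000) = 0.962232
R(B) = exp(−0.000031 × 5000) = 0.856415
R(C) = exp(−0.000034 × 5000) = 0.843665
R(D) = exp(−0.000030 × 5000) = 0.860708
R(E) = exp(−0.000015 × 5000) = 0.927743
R(F) = exp(−0.000034 × 5000) = 0.843665
R(G) = exp(−0.000021 × 5000) = 0.900325
Series (A and B): 0.962232 × 0.856415 = 0.824070
Parallel ([0.824070] and C): 1 − (1 − 0.824070)(1 − 0.843665) = 0.972496
Series (E and F): 0.927743 × 0.843665 = 0.782704
Parallel (D and [0.782704]): 1 − (1 − 0.860708)(1 − 0.782704) = 0.969732
Series ([0.972496], [0.969732], and G): 0.972496 × 0.969732 × 0.900325 = 0.8491

0.8491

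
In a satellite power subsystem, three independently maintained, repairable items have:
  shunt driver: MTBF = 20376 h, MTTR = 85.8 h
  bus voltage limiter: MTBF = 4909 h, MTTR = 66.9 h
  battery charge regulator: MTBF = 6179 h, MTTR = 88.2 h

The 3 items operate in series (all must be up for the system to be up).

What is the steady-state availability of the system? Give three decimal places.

A(shunt driver) = MTBF/(MTBF+MTTR) = 20376/(20376+85.8) = 0.995807
A(bus voltage limiter) = MTBF/(MTBF+MTTR) = 4909/(4909+66.9) = 0.986555
A(battery charge regulator) = MTBF/(MTBF+MTTR) = 6179/(6179+88.2) = 0.985927
Series availability: 0.995807 × 0.986555 × 0.985927 = 0.969

0.969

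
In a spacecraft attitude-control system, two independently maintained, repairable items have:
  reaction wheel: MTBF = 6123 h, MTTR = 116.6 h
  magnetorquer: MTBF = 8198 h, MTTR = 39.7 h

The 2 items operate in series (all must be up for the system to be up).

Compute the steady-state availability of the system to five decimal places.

0.97658

A(reaction wheel) = MTBF/(MTBF+MTTR) = 6123/(6123+116.6) = 0.981313
A(magnetorquer) = MTBF/(MTBF+MTTR) = 8198/(8198+39.7) = 0.995181
Series availability: 0.981313 × 0.995181 = 0.97658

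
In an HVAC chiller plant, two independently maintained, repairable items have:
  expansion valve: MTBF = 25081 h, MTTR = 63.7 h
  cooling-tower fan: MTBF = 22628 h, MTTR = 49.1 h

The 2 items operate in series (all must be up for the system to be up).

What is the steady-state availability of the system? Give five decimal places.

A(expansion valve) = MTBF/(MTBF+MTTR) = 25081/(25081+63.7) = 0.997467
A(cooling-tower fan) = MTBF/(MTBF+MTTR) = 22628/(22628+49.1) = 0.997835
Series availability: 0.997467 × 0.997835 = 0.99531

0.99531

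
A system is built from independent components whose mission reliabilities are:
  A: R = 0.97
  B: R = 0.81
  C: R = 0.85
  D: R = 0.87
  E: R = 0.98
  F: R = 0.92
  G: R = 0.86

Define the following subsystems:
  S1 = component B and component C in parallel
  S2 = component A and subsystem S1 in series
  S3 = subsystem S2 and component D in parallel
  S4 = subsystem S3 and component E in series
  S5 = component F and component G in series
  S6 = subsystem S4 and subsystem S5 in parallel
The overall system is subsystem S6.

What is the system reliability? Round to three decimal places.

0.994

Parallel (B and C): 1 − (1 − 0.81000)(1 − 0.85000) = 0.97150
Series (A and [0.97150]): 0.97000 × 0.97150 = 0.94236
Parallel ([0.94236] and D): 1 − (1 − 0.94236)(1 − 0.87000) = 0.99251
Series ([0.99251] and E): 0.99251 × 0.98000 = 0.97266
Series (F and G): 0.92000 × 0.86000 = 0.79120
Parallel ([0.97266] and [0.79120]): 1 − (1 − 0.97266)(1 − 0.79120) = 0.994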